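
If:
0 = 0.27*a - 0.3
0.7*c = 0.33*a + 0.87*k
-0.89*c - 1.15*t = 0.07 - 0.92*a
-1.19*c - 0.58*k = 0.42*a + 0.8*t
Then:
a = 1.11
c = -0.85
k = -1.11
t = 1.49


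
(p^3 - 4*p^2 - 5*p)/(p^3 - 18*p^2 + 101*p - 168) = p*(p^2 - 4*p - 5)/(p^3 - 18*p^2 + 101*p - 168)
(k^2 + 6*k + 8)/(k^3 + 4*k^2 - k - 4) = (k + 2)/(k^2 - 1)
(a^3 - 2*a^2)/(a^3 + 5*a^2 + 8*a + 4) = a^2*(a - 2)/(a^3 + 5*a^2 + 8*a + 4)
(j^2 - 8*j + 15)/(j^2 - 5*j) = (j - 3)/j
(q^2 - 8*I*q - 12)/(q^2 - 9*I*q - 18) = (q - 2*I)/(q - 3*I)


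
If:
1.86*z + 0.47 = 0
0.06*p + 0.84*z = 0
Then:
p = 3.54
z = -0.25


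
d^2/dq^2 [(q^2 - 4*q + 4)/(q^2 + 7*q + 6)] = 2*(-11*q^3 - 6*q^2 + 156*q + 376)/(q^6 + 21*q^5 + 165*q^4 + 595*q^3 + 990*q^2 + 756*q + 216)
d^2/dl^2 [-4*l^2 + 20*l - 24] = -8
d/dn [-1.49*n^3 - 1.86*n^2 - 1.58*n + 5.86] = -4.47*n^2 - 3.72*n - 1.58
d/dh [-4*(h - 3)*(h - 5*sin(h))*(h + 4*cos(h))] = 4*(h - 3)*(h - 5*sin(h))*(4*sin(h) - 1) + 4*(h - 3)*(h + 4*cos(h))*(5*cos(h) - 1) - 4*(h - 5*sin(h))*(h + 4*cos(h))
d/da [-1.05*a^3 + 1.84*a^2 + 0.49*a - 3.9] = -3.15*a^2 + 3.68*a + 0.49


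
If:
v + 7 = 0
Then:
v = -7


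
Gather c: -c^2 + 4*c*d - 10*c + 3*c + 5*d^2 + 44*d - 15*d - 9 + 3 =-c^2 + c*(4*d - 7) + 5*d^2 + 29*d - 6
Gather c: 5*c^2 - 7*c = 5*c^2 - 7*c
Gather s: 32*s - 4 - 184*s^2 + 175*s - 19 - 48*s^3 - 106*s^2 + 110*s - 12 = -48*s^3 - 290*s^2 + 317*s - 35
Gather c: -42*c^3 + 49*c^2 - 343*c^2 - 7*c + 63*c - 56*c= -42*c^3 - 294*c^2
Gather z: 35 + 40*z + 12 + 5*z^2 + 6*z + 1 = 5*z^2 + 46*z + 48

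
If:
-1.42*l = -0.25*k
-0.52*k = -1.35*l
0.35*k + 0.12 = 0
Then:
No Solution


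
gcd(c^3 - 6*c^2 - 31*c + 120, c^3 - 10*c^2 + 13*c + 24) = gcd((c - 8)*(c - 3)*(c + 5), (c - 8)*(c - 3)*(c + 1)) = c^2 - 11*c + 24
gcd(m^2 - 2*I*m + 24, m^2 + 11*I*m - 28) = m + 4*I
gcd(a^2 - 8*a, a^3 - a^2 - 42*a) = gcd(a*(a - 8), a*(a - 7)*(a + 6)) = a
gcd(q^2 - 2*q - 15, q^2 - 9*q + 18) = 1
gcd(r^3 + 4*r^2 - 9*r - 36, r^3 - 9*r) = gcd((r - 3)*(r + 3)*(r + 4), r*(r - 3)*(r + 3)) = r^2 - 9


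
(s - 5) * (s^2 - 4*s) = s^3 - 9*s^2 + 20*s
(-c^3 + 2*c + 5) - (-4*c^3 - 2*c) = 3*c^3 + 4*c + 5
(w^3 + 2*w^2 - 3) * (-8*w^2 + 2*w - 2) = -8*w^5 - 14*w^4 + 2*w^3 + 20*w^2 - 6*w + 6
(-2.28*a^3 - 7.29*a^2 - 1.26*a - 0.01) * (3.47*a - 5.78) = -7.9116*a^4 - 12.1179*a^3 + 37.764*a^2 + 7.2481*a + 0.0578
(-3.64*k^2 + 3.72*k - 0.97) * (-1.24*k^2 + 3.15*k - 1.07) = 4.5136*k^4 - 16.0788*k^3 + 16.8156*k^2 - 7.0359*k + 1.0379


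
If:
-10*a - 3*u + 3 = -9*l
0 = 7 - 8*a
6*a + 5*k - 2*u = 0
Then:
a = 7/8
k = 2*u/5 - 21/20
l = u/3 + 23/36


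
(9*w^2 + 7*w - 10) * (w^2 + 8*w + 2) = 9*w^4 + 79*w^3 + 64*w^2 - 66*w - 20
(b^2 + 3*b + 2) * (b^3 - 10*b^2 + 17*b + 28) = b^5 - 7*b^4 - 11*b^3 + 59*b^2 + 118*b + 56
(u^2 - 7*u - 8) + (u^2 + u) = 2*u^2 - 6*u - 8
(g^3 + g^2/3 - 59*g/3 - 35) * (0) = 0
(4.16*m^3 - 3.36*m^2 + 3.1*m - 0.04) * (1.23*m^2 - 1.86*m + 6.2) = 5.1168*m^5 - 11.8704*m^4 + 35.8546*m^3 - 26.6472*m^2 + 19.2944*m - 0.248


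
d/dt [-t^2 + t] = 1 - 2*t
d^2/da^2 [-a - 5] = 0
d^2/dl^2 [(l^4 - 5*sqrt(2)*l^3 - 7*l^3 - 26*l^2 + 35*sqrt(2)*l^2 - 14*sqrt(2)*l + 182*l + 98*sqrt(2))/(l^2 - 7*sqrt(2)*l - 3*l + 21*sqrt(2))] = 2*(l^6 - 21*sqrt(2)*l^5 - 9*l^5 + 189*sqrt(2)*l^4 + 321*l^4 - 2717*l^3 - 1277*sqrt(2)*l^3 + 8946*l^2 + 7665*sqrt(2)*l^2 - 25578*sqrt(2)*l - 20874*l + 32928 + 48706*sqrt(2))/(l^6 - 21*sqrt(2)*l^5 - 9*l^5 + 189*sqrt(2)*l^4 + 321*l^4 - 2673*l^3 - 1253*sqrt(2)*l^3 + 7938*l^2 + 6741*sqrt(2)*l^2 - 18522*sqrt(2)*l - 7938*l + 18522*sqrt(2))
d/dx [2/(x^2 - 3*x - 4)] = 2*(3 - 2*x)/(-x^2 + 3*x + 4)^2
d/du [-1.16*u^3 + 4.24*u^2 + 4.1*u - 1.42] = -3.48*u^2 + 8.48*u + 4.1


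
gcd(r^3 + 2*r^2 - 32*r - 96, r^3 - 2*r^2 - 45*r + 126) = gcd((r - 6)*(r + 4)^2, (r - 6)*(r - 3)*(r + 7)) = r - 6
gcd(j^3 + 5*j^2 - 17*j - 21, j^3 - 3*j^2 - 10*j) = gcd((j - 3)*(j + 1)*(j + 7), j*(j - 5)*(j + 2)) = 1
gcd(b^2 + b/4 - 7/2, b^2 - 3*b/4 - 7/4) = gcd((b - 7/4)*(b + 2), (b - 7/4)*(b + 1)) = b - 7/4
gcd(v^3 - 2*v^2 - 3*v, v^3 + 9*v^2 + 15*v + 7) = v + 1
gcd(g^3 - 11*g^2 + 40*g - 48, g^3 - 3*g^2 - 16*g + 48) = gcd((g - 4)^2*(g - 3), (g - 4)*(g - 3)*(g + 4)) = g^2 - 7*g + 12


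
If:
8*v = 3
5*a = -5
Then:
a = -1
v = 3/8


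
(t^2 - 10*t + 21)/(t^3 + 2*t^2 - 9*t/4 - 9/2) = 4*(t^2 - 10*t + 21)/(4*t^3 + 8*t^2 - 9*t - 18)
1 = 1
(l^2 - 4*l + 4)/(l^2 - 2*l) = (l - 2)/l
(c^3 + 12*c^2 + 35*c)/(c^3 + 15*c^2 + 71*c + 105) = c/(c + 3)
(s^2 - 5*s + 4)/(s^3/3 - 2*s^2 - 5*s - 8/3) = 3*(-s^2 + 5*s - 4)/(-s^3 + 6*s^2 + 15*s + 8)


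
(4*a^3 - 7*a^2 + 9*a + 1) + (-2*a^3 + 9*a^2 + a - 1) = 2*a^3 + 2*a^2 + 10*a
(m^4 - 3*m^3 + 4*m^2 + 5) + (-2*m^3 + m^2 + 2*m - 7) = m^4 - 5*m^3 + 5*m^2 + 2*m - 2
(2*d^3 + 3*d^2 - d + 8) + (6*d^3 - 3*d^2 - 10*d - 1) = 8*d^3 - 11*d + 7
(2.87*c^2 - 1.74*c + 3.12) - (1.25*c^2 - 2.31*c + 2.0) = 1.62*c^2 + 0.57*c + 1.12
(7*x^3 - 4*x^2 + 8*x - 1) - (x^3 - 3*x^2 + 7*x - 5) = 6*x^3 - x^2 + x + 4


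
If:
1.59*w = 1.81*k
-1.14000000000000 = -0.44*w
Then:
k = 2.28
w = 2.59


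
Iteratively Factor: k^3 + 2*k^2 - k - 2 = (k - 1)*(k^2 + 3*k + 2) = (k - 1)*(k + 1)*(k + 2)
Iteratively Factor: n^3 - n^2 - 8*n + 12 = (n - 2)*(n^2 + n - 6) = (n - 2)*(n + 3)*(n - 2)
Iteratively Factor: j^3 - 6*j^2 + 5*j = (j - 5)*(j^2 - j) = j*(j - 5)*(j - 1)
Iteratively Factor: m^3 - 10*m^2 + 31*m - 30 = (m - 5)*(m^2 - 5*m + 6) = (m - 5)*(m - 2)*(m - 3)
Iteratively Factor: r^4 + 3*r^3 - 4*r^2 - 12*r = (r + 3)*(r^3 - 4*r) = (r + 2)*(r + 3)*(r^2 - 2*r) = (r - 2)*(r + 2)*(r + 3)*(r)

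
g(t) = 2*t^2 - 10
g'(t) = 4*t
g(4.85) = 37.04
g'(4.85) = 19.40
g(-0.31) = -9.81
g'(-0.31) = -1.24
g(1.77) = -3.73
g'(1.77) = 7.08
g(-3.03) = 8.36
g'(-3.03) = -12.12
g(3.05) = 8.60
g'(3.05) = 12.20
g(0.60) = -9.28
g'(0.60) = 2.40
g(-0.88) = -8.45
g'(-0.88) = -3.52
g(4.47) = 29.96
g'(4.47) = 17.88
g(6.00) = 62.00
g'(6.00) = 24.00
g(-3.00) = 8.00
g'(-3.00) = -12.00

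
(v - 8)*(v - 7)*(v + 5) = v^3 - 10*v^2 - 19*v + 280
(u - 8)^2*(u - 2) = u^3 - 18*u^2 + 96*u - 128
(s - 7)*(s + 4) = s^2 - 3*s - 28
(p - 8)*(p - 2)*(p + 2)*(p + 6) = p^4 - 2*p^3 - 52*p^2 + 8*p + 192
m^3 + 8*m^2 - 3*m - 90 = (m - 3)*(m + 5)*(m + 6)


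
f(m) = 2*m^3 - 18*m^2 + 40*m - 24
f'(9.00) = 202.00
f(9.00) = 336.00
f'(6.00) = 40.00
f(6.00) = 0.00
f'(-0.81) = 73.10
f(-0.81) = -69.27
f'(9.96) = 276.65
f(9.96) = 564.87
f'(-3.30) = 224.14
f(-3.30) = -423.89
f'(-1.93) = 131.83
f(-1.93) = -182.63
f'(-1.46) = 105.35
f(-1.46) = -126.99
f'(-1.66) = 116.29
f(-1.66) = -149.15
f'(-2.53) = 169.49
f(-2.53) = -272.80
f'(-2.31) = 155.18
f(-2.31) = -237.10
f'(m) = 6*m^2 - 36*m + 40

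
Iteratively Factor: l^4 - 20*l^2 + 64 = (l - 4)*(l^3 + 4*l^2 - 4*l - 16) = (l - 4)*(l + 2)*(l^2 + 2*l - 8) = (l - 4)*(l - 2)*(l + 2)*(l + 4)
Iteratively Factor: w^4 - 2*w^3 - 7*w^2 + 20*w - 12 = (w - 1)*(w^3 - w^2 - 8*w + 12) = (w - 2)*(w - 1)*(w^2 + w - 6) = (w - 2)*(w - 1)*(w + 3)*(w - 2)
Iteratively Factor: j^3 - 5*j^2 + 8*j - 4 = (j - 1)*(j^2 - 4*j + 4) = (j - 2)*(j - 1)*(j - 2)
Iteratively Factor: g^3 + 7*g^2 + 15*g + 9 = (g + 1)*(g^2 + 6*g + 9) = (g + 1)*(g + 3)*(g + 3)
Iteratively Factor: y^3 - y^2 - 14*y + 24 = (y - 2)*(y^2 + y - 12) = (y - 2)*(y + 4)*(y - 3)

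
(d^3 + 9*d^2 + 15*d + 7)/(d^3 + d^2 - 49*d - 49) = (d + 1)/(d - 7)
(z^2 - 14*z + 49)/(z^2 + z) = (z^2 - 14*z + 49)/(z*(z + 1))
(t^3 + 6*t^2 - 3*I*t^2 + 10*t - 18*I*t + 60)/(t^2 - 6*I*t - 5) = (t^2 + 2*t*(3 + I) + 12*I)/(t - I)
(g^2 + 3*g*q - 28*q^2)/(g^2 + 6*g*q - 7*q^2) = (-g + 4*q)/(-g + q)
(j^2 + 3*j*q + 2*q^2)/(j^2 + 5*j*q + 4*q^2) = (j + 2*q)/(j + 4*q)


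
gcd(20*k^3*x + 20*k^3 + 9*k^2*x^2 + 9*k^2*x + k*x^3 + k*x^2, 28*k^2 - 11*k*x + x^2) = 1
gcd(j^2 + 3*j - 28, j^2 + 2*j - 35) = j + 7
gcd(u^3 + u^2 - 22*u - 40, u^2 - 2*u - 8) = u + 2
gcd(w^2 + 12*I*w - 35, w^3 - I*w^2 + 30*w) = w + 5*I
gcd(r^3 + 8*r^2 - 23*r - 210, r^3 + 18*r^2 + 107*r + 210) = r^2 + 13*r + 42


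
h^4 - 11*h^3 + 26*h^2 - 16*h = h*(h - 8)*(h - 2)*(h - 1)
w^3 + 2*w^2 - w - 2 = (w - 1)*(w + 1)*(w + 2)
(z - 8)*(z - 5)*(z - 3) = z^3 - 16*z^2 + 79*z - 120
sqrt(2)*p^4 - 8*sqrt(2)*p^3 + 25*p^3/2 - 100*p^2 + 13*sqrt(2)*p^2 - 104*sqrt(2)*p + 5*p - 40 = (p - 8)*(p + sqrt(2))*(p + 5*sqrt(2))*(sqrt(2)*p + 1/2)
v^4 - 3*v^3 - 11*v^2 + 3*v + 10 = (v - 5)*(v - 1)*(v + 1)*(v + 2)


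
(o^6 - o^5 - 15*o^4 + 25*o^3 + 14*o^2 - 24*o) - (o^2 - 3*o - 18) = o^6 - o^5 - 15*o^4 + 25*o^3 + 13*o^2 - 21*o + 18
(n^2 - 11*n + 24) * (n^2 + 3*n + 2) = n^4 - 8*n^3 - 7*n^2 + 50*n + 48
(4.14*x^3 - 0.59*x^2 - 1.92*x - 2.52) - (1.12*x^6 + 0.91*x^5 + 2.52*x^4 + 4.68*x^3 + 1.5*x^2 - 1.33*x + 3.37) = -1.12*x^6 - 0.91*x^5 - 2.52*x^4 - 0.54*x^3 - 2.09*x^2 - 0.59*x - 5.89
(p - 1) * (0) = 0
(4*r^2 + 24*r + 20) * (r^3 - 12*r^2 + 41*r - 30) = 4*r^5 - 24*r^4 - 104*r^3 + 624*r^2 + 100*r - 600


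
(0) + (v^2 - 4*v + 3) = v^2 - 4*v + 3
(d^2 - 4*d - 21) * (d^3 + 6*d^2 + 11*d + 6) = d^5 + 2*d^4 - 34*d^3 - 164*d^2 - 255*d - 126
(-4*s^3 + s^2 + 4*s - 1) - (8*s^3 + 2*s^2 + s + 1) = -12*s^3 - s^2 + 3*s - 2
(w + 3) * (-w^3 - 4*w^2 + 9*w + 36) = -w^4 - 7*w^3 - 3*w^2 + 63*w + 108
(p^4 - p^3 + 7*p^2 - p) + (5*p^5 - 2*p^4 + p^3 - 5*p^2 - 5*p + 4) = 5*p^5 - p^4 + 2*p^2 - 6*p + 4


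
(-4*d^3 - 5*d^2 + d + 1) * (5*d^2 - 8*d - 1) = -20*d^5 + 7*d^4 + 49*d^3 + 2*d^2 - 9*d - 1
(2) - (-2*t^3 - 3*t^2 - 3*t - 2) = 2*t^3 + 3*t^2 + 3*t + 4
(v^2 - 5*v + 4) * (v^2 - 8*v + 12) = v^4 - 13*v^3 + 56*v^2 - 92*v + 48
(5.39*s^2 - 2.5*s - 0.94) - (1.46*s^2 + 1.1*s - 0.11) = 3.93*s^2 - 3.6*s - 0.83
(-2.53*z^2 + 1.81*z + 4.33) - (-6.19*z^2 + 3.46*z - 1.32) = 3.66*z^2 - 1.65*z + 5.65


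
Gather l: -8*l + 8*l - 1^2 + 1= 0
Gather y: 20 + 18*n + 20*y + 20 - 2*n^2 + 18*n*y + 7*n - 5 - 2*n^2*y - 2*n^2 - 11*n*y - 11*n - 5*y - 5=-4*n^2 + 14*n + y*(-2*n^2 + 7*n + 15) + 30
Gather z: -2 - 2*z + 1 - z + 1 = -3*z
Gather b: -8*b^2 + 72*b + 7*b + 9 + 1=-8*b^2 + 79*b + 10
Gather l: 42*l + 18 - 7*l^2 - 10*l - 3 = -7*l^2 + 32*l + 15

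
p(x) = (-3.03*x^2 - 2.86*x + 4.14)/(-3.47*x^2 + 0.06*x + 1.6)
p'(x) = (-6.06*x - 2.86)/(-3.47*x^2 + 0.06*x + 1.6) + (6.94*x - 0.06)*(-3.03*x^2 - 2.86*x + 4.14)/(-3.47*x^2 + 0.06*x + 1.6)^2 = (-10.106*x^2 + 19.0356*x - 4.8244)/(12.0409*x^4 - 0.4164*x^3 - 11.1004*x^2 + 0.192*x + 2.56)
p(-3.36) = 0.54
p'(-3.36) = -0.13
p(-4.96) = 0.67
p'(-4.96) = -0.05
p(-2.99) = 0.49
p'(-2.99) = -0.17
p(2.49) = 1.10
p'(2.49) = -0.05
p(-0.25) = 3.41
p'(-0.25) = -5.46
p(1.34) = 1.13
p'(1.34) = 0.12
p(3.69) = 1.05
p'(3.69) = -0.03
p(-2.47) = 0.37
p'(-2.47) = -0.29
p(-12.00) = 0.80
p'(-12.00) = -0.01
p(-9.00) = 0.77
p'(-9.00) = -0.01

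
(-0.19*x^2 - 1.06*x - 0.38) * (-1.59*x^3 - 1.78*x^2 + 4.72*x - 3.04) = 0.3021*x^5 + 2.0236*x^4 + 1.5942*x^3 - 3.7492*x^2 + 1.4288*x + 1.1552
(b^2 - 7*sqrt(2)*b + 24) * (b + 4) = b^3 - 7*sqrt(2)*b^2 + 4*b^2 - 28*sqrt(2)*b + 24*b + 96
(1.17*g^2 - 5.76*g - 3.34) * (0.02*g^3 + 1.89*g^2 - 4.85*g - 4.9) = 0.0234*g^5 + 2.0961*g^4 - 16.6277*g^3 + 15.8904*g^2 + 44.423*g + 16.366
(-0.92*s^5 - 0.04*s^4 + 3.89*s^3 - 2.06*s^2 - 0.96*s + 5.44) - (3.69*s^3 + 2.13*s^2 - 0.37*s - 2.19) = -0.92*s^5 - 0.04*s^4 + 0.2*s^3 - 4.19*s^2 - 0.59*s + 7.63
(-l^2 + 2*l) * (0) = 0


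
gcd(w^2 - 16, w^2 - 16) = w^2 - 16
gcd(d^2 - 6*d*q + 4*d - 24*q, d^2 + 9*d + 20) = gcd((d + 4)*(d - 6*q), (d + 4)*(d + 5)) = d + 4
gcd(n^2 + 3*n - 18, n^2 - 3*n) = n - 3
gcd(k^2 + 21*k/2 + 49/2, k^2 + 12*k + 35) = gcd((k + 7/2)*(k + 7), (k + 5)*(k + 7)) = k + 7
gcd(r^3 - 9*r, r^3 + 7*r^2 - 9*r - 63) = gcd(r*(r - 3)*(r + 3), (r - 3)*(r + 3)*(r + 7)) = r^2 - 9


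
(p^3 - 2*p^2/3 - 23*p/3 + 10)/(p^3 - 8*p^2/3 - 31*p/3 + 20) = (p - 2)/(p - 4)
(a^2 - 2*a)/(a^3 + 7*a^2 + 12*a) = (a - 2)/(a^2 + 7*a + 12)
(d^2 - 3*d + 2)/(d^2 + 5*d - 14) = (d - 1)/(d + 7)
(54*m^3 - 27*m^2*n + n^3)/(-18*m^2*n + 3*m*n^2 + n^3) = (-3*m + n)/n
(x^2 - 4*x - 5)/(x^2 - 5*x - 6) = (x - 5)/(x - 6)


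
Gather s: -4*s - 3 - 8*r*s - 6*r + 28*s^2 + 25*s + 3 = -6*r + 28*s^2 + s*(21 - 8*r)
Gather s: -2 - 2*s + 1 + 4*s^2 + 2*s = 4*s^2 - 1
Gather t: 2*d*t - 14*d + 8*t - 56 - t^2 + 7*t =-14*d - t^2 + t*(2*d + 15) - 56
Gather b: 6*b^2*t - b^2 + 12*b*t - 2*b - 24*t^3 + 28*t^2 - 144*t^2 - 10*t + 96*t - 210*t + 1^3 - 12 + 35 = b^2*(6*t - 1) + b*(12*t - 2) - 24*t^3 - 116*t^2 - 124*t + 24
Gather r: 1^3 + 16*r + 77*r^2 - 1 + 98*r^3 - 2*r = 98*r^3 + 77*r^2 + 14*r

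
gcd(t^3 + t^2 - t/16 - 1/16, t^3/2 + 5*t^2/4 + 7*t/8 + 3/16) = 1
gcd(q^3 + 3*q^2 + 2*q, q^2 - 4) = q + 2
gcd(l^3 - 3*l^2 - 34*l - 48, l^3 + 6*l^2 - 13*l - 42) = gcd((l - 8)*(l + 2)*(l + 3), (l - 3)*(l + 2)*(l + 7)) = l + 2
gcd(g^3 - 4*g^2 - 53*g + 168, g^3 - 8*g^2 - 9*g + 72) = g^2 - 11*g + 24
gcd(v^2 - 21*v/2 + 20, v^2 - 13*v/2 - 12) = v - 8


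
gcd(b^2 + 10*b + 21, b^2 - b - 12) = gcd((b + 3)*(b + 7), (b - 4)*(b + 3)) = b + 3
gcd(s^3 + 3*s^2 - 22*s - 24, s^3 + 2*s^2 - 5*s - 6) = s + 1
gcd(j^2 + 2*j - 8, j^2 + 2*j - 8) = j^2 + 2*j - 8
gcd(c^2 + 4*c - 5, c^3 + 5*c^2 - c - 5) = c^2 + 4*c - 5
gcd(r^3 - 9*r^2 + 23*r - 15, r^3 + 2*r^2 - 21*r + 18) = r^2 - 4*r + 3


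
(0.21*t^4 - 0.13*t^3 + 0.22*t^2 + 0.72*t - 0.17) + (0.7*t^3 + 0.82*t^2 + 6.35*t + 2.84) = 0.21*t^4 + 0.57*t^3 + 1.04*t^2 + 7.07*t + 2.67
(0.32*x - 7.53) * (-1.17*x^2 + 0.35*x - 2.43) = -0.3744*x^3 + 8.9221*x^2 - 3.4131*x + 18.2979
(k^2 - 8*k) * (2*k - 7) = 2*k^3 - 23*k^2 + 56*k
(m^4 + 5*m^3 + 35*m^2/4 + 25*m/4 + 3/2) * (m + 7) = m^5 + 12*m^4 + 175*m^3/4 + 135*m^2/2 + 181*m/4 + 21/2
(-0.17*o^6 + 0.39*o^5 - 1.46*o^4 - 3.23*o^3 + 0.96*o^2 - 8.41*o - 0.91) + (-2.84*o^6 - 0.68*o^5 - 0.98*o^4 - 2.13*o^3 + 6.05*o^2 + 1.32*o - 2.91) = -3.01*o^6 - 0.29*o^5 - 2.44*o^4 - 5.36*o^3 + 7.01*o^2 - 7.09*o - 3.82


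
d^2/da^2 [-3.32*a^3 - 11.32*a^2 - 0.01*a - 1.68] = -19.92*a - 22.64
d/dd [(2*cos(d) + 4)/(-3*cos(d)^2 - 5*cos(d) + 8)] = 6*(sin(d)^2 - 4*cos(d) - 7)*sin(d)/(3*cos(d)^2 + 5*cos(d) - 8)^2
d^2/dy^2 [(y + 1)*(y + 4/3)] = 2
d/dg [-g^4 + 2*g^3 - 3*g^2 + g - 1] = -4*g^3 + 6*g^2 - 6*g + 1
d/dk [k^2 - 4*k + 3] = 2*k - 4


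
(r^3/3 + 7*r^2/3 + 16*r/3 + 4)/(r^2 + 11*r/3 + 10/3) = (r^2 + 5*r + 6)/(3*r + 5)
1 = 1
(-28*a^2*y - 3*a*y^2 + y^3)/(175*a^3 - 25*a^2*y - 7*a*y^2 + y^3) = y*(4*a + y)/(-25*a^2 + y^2)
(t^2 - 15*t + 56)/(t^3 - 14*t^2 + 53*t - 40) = (t - 7)/(t^2 - 6*t + 5)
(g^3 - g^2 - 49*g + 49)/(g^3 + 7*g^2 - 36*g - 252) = (g^2 - 8*g + 7)/(g^2 - 36)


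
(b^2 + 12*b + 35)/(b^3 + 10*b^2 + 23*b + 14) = (b + 5)/(b^2 + 3*b + 2)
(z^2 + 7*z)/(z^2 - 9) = z*(z + 7)/(z^2 - 9)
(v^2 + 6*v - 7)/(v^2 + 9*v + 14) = (v - 1)/(v + 2)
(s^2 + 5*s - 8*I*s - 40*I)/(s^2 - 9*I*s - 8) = (s + 5)/(s - I)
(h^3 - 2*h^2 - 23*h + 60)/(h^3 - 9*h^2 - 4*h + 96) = (h^2 + 2*h - 15)/(h^2 - 5*h - 24)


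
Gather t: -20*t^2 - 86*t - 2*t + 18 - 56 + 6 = -20*t^2 - 88*t - 32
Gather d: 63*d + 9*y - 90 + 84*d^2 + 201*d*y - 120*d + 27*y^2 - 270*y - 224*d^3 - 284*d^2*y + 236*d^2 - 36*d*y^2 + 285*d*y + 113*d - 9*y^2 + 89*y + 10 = -224*d^3 + d^2*(320 - 284*y) + d*(-36*y^2 + 486*y + 56) + 18*y^2 - 172*y - 80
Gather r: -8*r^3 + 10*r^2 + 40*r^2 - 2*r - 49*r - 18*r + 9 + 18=-8*r^3 + 50*r^2 - 69*r + 27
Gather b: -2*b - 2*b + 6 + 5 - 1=10 - 4*b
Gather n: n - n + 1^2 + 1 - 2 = 0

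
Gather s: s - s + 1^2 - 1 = 0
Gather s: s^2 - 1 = s^2 - 1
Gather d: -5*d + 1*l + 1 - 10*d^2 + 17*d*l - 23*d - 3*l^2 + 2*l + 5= -10*d^2 + d*(17*l - 28) - 3*l^2 + 3*l + 6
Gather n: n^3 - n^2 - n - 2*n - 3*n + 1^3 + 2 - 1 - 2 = n^3 - n^2 - 6*n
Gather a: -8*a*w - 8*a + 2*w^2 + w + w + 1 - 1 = a*(-8*w - 8) + 2*w^2 + 2*w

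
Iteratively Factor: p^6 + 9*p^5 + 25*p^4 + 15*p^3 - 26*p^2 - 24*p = (p + 4)*(p^5 + 5*p^4 + 5*p^3 - 5*p^2 - 6*p) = (p + 3)*(p + 4)*(p^4 + 2*p^3 - p^2 - 2*p) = (p + 2)*(p + 3)*(p + 4)*(p^3 - p) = (p - 1)*(p + 2)*(p + 3)*(p + 4)*(p^2 + p) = (p - 1)*(p + 1)*(p + 2)*(p + 3)*(p + 4)*(p)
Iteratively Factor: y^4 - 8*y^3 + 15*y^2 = (y)*(y^3 - 8*y^2 + 15*y) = y*(y - 3)*(y^2 - 5*y) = y*(y - 5)*(y - 3)*(y)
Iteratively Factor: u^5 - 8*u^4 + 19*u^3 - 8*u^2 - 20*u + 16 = (u + 1)*(u^4 - 9*u^3 + 28*u^2 - 36*u + 16) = (u - 2)*(u + 1)*(u^3 - 7*u^2 + 14*u - 8) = (u - 4)*(u - 2)*(u + 1)*(u^2 - 3*u + 2) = (u - 4)*(u - 2)^2*(u + 1)*(u - 1)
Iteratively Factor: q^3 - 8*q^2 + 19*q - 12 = (q - 1)*(q^2 - 7*q + 12) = (q - 3)*(q - 1)*(q - 4)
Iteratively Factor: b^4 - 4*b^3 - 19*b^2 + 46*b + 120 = (b + 2)*(b^3 - 6*b^2 - 7*b + 60) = (b - 5)*(b + 2)*(b^2 - b - 12) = (b - 5)*(b + 2)*(b + 3)*(b - 4)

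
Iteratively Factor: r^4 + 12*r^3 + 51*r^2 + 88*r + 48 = (r + 4)*(r^3 + 8*r^2 + 19*r + 12) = (r + 4)^2*(r^2 + 4*r + 3) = (r + 3)*(r + 4)^2*(r + 1)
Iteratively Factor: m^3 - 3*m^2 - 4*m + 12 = (m - 3)*(m^2 - 4) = (m - 3)*(m - 2)*(m + 2)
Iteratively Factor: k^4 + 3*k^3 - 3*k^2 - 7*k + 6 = (k + 3)*(k^3 - 3*k + 2) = (k + 2)*(k + 3)*(k^2 - 2*k + 1) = (k - 1)*(k + 2)*(k + 3)*(k - 1)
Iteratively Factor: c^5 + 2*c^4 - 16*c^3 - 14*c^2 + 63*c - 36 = (c - 1)*(c^4 + 3*c^3 - 13*c^2 - 27*c + 36) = (c - 1)*(c + 3)*(c^3 - 13*c + 12) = (c - 3)*(c - 1)*(c + 3)*(c^2 + 3*c - 4) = (c - 3)*(c - 1)^2*(c + 3)*(c + 4)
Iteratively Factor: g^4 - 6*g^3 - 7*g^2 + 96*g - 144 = (g - 4)*(g^3 - 2*g^2 - 15*g + 36) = (g - 4)*(g + 4)*(g^2 - 6*g + 9) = (g - 4)*(g - 3)*(g + 4)*(g - 3)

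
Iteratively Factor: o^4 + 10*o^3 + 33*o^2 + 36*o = (o + 3)*(o^3 + 7*o^2 + 12*o) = (o + 3)^2*(o^2 + 4*o) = o*(o + 3)^2*(o + 4)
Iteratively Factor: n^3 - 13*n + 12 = (n - 3)*(n^2 + 3*n - 4) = (n - 3)*(n + 4)*(n - 1)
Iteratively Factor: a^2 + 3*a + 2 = (a + 1)*(a + 2)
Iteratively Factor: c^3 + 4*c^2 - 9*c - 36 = (c - 3)*(c^2 + 7*c + 12) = (c - 3)*(c + 4)*(c + 3)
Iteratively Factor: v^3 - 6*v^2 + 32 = (v - 4)*(v^2 - 2*v - 8) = (v - 4)^2*(v + 2)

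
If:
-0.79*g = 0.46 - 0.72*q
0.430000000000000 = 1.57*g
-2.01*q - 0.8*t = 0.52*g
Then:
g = 0.27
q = 0.94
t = -2.54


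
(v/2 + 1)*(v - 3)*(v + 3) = v^3/2 + v^2 - 9*v/2 - 9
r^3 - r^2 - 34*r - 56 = (r - 7)*(r + 2)*(r + 4)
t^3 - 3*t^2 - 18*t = t*(t - 6)*(t + 3)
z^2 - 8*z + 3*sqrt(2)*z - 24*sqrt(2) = (z - 8)*(z + 3*sqrt(2))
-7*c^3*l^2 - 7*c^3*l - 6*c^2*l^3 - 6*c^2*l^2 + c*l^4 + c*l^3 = l*(-7*c + l)*(c + l)*(c*l + c)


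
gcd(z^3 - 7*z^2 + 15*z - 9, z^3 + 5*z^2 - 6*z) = z - 1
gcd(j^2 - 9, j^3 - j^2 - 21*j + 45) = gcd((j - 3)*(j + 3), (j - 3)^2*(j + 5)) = j - 3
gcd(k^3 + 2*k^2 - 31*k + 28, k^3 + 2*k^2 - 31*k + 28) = k^3 + 2*k^2 - 31*k + 28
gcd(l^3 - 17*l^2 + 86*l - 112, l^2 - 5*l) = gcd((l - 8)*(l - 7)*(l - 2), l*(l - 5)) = 1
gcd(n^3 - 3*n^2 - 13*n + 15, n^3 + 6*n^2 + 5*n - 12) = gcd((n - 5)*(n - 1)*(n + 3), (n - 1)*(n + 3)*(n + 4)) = n^2 + 2*n - 3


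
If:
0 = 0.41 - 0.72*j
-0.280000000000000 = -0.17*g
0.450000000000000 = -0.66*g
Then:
No Solution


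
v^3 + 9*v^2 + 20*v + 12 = (v + 1)*(v + 2)*(v + 6)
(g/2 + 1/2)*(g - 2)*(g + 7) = g^3/2 + 3*g^2 - 9*g/2 - 7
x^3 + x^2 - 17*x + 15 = (x - 3)*(x - 1)*(x + 5)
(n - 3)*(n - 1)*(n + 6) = n^3 + 2*n^2 - 21*n + 18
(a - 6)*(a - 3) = a^2 - 9*a + 18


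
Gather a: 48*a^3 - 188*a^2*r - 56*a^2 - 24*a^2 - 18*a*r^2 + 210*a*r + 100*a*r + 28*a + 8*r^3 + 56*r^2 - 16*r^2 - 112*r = 48*a^3 + a^2*(-188*r - 80) + a*(-18*r^2 + 310*r + 28) + 8*r^3 + 40*r^2 - 112*r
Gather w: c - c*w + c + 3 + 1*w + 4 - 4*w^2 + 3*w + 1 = 2*c - 4*w^2 + w*(4 - c) + 8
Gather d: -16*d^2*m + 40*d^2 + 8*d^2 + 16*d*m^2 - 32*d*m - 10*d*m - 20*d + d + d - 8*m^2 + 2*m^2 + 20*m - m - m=d^2*(48 - 16*m) + d*(16*m^2 - 42*m - 18) - 6*m^2 + 18*m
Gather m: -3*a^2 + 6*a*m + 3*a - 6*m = -3*a^2 + 3*a + m*(6*a - 6)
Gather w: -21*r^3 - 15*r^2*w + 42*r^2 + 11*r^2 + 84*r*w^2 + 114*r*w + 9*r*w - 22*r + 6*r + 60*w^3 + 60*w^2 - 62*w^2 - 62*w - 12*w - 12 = -21*r^3 + 53*r^2 - 16*r + 60*w^3 + w^2*(84*r - 2) + w*(-15*r^2 + 123*r - 74) - 12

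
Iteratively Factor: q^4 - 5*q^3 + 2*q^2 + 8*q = (q - 4)*(q^3 - q^2 - 2*q) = (q - 4)*(q + 1)*(q^2 - 2*q) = q*(q - 4)*(q + 1)*(q - 2)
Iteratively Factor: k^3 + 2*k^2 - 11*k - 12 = (k + 4)*(k^2 - 2*k - 3) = (k + 1)*(k + 4)*(k - 3)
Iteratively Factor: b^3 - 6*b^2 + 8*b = (b - 4)*(b^2 - 2*b) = b*(b - 4)*(b - 2)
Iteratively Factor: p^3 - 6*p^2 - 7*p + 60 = (p - 4)*(p^2 - 2*p - 15) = (p - 4)*(p + 3)*(p - 5)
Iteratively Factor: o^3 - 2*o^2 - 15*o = (o + 3)*(o^2 - 5*o) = o*(o + 3)*(o - 5)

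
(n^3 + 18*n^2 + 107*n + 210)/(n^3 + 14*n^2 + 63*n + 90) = (n + 7)/(n + 3)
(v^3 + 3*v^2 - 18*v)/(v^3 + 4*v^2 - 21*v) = (v + 6)/(v + 7)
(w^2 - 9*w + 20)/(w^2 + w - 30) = (w - 4)/(w + 6)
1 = 1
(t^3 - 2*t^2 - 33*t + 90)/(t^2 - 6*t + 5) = (t^2 + 3*t - 18)/(t - 1)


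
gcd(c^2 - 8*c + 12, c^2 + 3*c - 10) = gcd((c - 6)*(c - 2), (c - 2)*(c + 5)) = c - 2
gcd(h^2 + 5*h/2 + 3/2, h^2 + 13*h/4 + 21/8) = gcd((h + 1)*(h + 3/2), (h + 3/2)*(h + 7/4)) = h + 3/2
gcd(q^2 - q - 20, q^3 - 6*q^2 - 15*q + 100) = q^2 - q - 20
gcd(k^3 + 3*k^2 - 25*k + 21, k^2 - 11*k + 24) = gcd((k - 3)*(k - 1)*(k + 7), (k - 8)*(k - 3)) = k - 3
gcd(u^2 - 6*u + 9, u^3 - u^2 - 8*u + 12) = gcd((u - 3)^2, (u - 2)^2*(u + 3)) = 1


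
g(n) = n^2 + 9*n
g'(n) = 2*n + 9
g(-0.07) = -0.63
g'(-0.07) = 8.86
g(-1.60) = -11.84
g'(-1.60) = 5.80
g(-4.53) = -20.25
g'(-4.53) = -0.06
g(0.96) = 9.56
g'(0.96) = 10.92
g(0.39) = 3.66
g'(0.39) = 9.78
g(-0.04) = -0.36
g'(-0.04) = 8.92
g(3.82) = 48.97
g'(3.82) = 16.64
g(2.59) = 30.02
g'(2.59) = 14.18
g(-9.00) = 0.00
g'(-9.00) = -9.00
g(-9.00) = 0.00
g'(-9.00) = -9.00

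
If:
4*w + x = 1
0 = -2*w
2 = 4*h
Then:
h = 1/2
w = 0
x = 1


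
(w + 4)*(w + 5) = w^2 + 9*w + 20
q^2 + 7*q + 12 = (q + 3)*(q + 4)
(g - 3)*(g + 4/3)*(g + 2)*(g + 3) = g^4 + 10*g^3/3 - 19*g^2/3 - 30*g - 24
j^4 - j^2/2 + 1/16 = (j - 1/2)^2*(j + 1/2)^2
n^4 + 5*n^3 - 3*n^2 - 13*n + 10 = (n - 1)^2*(n + 2)*(n + 5)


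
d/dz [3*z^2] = 6*z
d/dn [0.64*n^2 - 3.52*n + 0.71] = 1.28*n - 3.52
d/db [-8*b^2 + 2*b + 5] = 2 - 16*b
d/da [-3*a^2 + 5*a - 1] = 5 - 6*a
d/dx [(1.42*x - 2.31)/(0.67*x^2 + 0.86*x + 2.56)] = (-0.9514*x^2 + 3.0954*x + 5.6218)/(0.4489*x^4 + 1.1524*x^3 + 4.17*x^2 + 4.4032*x + 6.5536)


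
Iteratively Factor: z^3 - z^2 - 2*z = (z + 1)*(z^2 - 2*z) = z*(z + 1)*(z - 2)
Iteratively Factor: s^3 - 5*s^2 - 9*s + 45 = (s - 5)*(s^2 - 9) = (s - 5)*(s - 3)*(s + 3)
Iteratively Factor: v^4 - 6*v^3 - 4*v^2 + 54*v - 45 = (v - 5)*(v^3 - v^2 - 9*v + 9) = (v - 5)*(v - 1)*(v^2 - 9) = (v - 5)*(v - 1)*(v + 3)*(v - 3)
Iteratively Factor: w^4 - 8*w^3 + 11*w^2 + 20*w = (w + 1)*(w^3 - 9*w^2 + 20*w) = (w - 4)*(w + 1)*(w^2 - 5*w) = (w - 5)*(w - 4)*(w + 1)*(w)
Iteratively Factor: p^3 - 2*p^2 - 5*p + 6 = (p - 1)*(p^2 - p - 6) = (p - 1)*(p + 2)*(p - 3)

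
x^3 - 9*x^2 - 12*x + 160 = (x - 8)*(x - 5)*(x + 4)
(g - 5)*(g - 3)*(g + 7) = g^3 - g^2 - 41*g + 105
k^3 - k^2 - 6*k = k*(k - 3)*(k + 2)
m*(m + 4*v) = m^2 + 4*m*v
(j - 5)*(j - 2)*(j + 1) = j^3 - 6*j^2 + 3*j + 10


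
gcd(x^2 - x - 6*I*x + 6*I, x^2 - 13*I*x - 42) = x - 6*I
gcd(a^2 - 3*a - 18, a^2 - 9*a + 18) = a - 6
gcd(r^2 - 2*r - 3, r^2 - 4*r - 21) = 1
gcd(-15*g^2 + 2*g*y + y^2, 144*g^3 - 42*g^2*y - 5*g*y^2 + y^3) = -3*g + y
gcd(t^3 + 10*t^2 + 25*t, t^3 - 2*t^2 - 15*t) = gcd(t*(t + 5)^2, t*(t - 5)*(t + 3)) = t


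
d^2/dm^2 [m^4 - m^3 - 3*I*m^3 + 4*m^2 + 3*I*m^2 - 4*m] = 12*m^2 + m*(-6 - 18*I) + 8 + 6*I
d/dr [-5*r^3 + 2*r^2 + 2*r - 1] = -15*r^2 + 4*r + 2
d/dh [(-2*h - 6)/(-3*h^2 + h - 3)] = 2*(3*h^2 - h - (h + 3)*(6*h - 1) + 3)/(3*h^2 - h + 3)^2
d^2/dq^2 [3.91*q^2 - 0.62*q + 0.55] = 7.82000000000000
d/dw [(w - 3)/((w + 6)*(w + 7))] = (-w^2 + 6*w + 81)/(w^4 + 26*w^3 + 253*w^2 + 1092*w + 1764)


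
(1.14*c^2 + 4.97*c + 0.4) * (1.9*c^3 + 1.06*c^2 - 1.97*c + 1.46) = 2.166*c^5 + 10.6514*c^4 + 3.7824*c^3 - 7.7025*c^2 + 6.4682*c + 0.584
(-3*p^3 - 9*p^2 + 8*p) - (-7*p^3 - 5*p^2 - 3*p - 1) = 4*p^3 - 4*p^2 + 11*p + 1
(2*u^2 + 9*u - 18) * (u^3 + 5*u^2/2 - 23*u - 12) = 2*u^5 + 14*u^4 - 83*u^3/2 - 276*u^2 + 306*u + 216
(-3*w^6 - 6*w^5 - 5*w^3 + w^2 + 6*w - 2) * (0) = 0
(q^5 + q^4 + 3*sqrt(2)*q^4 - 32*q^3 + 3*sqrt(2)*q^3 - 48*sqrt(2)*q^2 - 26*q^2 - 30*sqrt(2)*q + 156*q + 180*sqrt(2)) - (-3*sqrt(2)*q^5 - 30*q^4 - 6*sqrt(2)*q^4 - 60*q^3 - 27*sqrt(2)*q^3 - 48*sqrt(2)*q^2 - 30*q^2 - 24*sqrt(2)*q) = q^5 + 3*sqrt(2)*q^5 + 9*sqrt(2)*q^4 + 31*q^4 + 28*q^3 + 30*sqrt(2)*q^3 + 4*q^2 - 6*sqrt(2)*q + 156*q + 180*sqrt(2)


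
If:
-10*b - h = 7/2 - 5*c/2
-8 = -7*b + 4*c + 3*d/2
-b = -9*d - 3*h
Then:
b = -3*h/25 - 408/275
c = -2*h/25 - 1247/275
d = -26*h/75 - 136/825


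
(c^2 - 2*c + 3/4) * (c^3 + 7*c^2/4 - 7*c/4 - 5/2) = c^5 - c^4/4 - 9*c^3/2 + 37*c^2/16 + 59*c/16 - 15/8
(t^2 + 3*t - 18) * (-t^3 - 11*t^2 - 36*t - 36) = -t^5 - 14*t^4 - 51*t^3 + 54*t^2 + 540*t + 648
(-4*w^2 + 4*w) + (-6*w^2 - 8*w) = -10*w^2 - 4*w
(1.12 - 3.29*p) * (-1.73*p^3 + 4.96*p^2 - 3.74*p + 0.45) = 5.6917*p^4 - 18.256*p^3 + 17.8598*p^2 - 5.6693*p + 0.504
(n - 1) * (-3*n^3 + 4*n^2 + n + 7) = -3*n^4 + 7*n^3 - 3*n^2 + 6*n - 7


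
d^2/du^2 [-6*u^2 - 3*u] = -12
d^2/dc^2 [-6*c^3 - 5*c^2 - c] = -36*c - 10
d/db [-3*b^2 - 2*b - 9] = -6*b - 2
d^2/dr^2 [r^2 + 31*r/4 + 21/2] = 2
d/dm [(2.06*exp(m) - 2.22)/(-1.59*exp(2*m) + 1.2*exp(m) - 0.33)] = (3.2754*exp(2*m) - 7.0596*exp(m) + 1.9842)*exp(m)/(2.5281*exp(4*m) - 3.816*exp(3*m) + 2.4894*exp(2*m) - 0.792*exp(m) + 0.1089)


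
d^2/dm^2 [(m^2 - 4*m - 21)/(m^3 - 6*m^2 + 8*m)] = 2*(m^6 - 12*m^5 - 78*m^4 + 944*m^3 - 2772*m^2 + 3024*m - 1344)/(m^3*(m^6 - 18*m^5 + 132*m^4 - 504*m^3 + 1056*m^2 - 1152*m + 512))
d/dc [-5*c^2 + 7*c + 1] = 7 - 10*c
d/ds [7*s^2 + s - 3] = 14*s + 1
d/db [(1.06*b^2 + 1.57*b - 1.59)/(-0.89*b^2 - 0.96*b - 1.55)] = (0.3797*b^2 - 6.1162*b - 3.9599)/(0.7921*b^4 + 1.7088*b^3 + 3.6806*b^2 + 2.976*b + 2.4025)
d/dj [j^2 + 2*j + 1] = 2*j + 2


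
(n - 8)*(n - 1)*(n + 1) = n^3 - 8*n^2 - n + 8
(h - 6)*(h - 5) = h^2 - 11*h + 30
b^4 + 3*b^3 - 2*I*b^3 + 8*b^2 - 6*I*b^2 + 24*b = b*(b + 3)*(b - 4*I)*(b + 2*I)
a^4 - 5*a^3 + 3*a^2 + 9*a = a*(a - 3)^2*(a + 1)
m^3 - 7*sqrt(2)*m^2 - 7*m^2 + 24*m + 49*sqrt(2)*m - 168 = (m - 7)*(m - 4*sqrt(2))*(m - 3*sqrt(2))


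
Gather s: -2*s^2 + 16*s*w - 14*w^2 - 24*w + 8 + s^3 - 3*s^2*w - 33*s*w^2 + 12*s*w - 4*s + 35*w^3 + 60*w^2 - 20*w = s^3 + s^2*(-3*w - 2) + s*(-33*w^2 + 28*w - 4) + 35*w^3 + 46*w^2 - 44*w + 8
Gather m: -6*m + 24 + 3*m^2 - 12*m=3*m^2 - 18*m + 24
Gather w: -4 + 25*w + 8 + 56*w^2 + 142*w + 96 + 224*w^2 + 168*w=280*w^2 + 335*w + 100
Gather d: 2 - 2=0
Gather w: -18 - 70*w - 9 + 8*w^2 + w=8*w^2 - 69*w - 27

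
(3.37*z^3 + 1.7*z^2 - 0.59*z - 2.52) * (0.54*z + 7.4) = 1.8198*z^4 + 25.856*z^3 + 12.2614*z^2 - 5.7268*z - 18.648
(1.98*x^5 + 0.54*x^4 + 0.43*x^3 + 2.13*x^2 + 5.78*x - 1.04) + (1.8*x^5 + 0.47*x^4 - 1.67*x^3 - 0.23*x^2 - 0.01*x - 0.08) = 3.78*x^5 + 1.01*x^4 - 1.24*x^3 + 1.9*x^2 + 5.77*x - 1.12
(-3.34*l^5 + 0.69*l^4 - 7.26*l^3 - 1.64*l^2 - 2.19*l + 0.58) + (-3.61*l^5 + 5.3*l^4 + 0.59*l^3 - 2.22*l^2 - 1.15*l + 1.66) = -6.95*l^5 + 5.99*l^4 - 6.67*l^3 - 3.86*l^2 - 3.34*l + 2.24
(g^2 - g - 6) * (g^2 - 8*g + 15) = g^4 - 9*g^3 + 17*g^2 + 33*g - 90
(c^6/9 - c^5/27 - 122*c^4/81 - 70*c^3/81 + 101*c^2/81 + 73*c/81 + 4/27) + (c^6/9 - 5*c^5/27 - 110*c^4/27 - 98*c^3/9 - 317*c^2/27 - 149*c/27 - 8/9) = 2*c^6/9 - 2*c^5/9 - 452*c^4/81 - 952*c^3/81 - 850*c^2/81 - 374*c/81 - 20/27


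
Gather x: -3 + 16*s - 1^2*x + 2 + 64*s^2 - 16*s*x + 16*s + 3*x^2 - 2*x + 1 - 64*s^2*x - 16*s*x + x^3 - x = 64*s^2 + 32*s + x^3 + 3*x^2 + x*(-64*s^2 - 32*s - 4)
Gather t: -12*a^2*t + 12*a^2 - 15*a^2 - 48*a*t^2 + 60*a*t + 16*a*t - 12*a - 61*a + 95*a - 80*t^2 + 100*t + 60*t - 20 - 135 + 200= -3*a^2 + 22*a + t^2*(-48*a - 80) + t*(-12*a^2 + 76*a + 160) + 45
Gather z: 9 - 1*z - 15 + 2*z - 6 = z - 12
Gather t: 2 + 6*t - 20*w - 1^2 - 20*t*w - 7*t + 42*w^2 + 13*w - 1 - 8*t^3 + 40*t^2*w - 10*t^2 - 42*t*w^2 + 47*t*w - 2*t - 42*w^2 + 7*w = -8*t^3 + t^2*(40*w - 10) + t*(-42*w^2 + 27*w - 3)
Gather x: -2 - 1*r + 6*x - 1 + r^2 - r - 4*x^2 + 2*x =r^2 - 2*r - 4*x^2 + 8*x - 3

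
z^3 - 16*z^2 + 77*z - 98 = (z - 7)^2*(z - 2)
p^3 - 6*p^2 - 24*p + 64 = (p - 8)*(p - 2)*(p + 4)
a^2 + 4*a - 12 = (a - 2)*(a + 6)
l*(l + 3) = l^2 + 3*l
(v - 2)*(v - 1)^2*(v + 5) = v^4 + v^3 - 15*v^2 + 23*v - 10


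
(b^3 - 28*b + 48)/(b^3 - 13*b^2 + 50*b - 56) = (b + 6)/(b - 7)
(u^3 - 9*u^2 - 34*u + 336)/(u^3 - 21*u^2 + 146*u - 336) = (u + 6)/(u - 6)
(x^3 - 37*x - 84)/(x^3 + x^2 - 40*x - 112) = (x + 3)/(x + 4)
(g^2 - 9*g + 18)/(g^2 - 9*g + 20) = (g^2 - 9*g + 18)/(g^2 - 9*g + 20)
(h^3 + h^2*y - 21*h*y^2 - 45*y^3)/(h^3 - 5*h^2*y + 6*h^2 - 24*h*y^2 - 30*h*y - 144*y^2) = (-h^2 + 2*h*y + 15*y^2)/(-h^2 + 8*h*y - 6*h + 48*y)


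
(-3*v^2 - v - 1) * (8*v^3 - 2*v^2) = -24*v^5 - 2*v^4 - 6*v^3 + 2*v^2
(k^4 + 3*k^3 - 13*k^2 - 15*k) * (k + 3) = k^5 + 6*k^4 - 4*k^3 - 54*k^2 - 45*k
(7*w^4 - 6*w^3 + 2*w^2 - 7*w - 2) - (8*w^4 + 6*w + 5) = -w^4 - 6*w^3 + 2*w^2 - 13*w - 7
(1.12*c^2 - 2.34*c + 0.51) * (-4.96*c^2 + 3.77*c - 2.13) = -5.5552*c^4 + 15.8288*c^3 - 13.737*c^2 + 6.9069*c - 1.0863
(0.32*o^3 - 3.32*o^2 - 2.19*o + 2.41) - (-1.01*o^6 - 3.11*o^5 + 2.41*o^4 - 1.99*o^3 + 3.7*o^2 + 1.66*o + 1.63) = 1.01*o^6 + 3.11*o^5 - 2.41*o^4 + 2.31*o^3 - 7.02*o^2 - 3.85*o + 0.78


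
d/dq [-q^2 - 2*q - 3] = -2*q - 2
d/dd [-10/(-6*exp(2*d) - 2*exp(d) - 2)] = (-30*exp(d) - 5)*exp(d)/(3*exp(2*d) + exp(d) + 1)^2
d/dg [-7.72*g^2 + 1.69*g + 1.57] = 1.69 - 15.44*g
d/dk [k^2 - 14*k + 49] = 2*k - 14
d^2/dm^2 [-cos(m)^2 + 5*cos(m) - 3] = -5*cos(m) + 2*cos(2*m)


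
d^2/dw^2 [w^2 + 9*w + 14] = 2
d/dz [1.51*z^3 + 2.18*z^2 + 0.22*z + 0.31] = 4.53*z^2 + 4.36*z + 0.22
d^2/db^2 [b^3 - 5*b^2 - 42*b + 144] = 6*b - 10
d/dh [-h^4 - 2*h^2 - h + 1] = -4*h^3 - 4*h - 1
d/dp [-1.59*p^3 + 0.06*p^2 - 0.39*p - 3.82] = -4.77*p^2 + 0.12*p - 0.39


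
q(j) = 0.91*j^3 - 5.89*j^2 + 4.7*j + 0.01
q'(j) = 2.73*j^2 - 11.78*j + 4.7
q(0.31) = 0.93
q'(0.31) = 1.31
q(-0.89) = -9.48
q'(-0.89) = 17.35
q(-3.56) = -132.43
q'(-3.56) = 81.24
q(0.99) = -0.23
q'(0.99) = -4.29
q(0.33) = 0.95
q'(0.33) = 1.11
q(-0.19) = -1.10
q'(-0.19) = 7.04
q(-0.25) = -1.55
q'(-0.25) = 7.82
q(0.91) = 0.10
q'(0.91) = -3.76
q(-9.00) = -1182.77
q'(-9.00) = 331.85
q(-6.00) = -436.79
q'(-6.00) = 173.66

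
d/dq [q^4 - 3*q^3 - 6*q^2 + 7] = q*(4*q^2 - 9*q - 12)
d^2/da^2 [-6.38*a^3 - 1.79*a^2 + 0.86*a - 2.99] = -38.28*a - 3.58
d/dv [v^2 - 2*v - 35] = 2*v - 2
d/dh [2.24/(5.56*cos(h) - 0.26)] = 12.4544*sin(h)/(5.56*cos(h) - 0.26)^2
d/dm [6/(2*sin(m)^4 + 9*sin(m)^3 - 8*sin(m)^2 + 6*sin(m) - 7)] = 6*(-8*sin(m)^3 - 27*sin(m)^2 + 16*sin(m) - 6)*cos(m)/(2*sin(m)^4 + 9*sin(m)^3 - 8*sin(m)^2 + 6*sin(m) - 7)^2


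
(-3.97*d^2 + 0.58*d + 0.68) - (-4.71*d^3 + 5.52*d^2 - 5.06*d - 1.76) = 4.71*d^3 - 9.49*d^2 + 5.64*d + 2.44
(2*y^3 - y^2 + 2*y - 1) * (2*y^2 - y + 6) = 4*y^5 - 4*y^4 + 17*y^3 - 10*y^2 + 13*y - 6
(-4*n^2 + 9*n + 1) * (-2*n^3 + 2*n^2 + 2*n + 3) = 8*n^5 - 26*n^4 + 8*n^3 + 8*n^2 + 29*n + 3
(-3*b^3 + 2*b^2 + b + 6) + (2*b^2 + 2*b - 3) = -3*b^3 + 4*b^2 + 3*b + 3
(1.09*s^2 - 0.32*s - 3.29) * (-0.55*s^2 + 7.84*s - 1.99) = -0.5995*s^4 + 8.7216*s^3 - 2.8684*s^2 - 25.1568*s + 6.5471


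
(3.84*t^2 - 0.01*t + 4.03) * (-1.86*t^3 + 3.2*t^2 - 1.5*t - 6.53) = -7.1424*t^5 + 12.3066*t^4 - 13.2878*t^3 - 12.1642*t^2 - 5.9797*t - 26.3159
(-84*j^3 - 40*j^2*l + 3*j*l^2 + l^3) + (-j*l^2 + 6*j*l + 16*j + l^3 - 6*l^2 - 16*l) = -84*j^3 - 40*j^2*l + 2*j*l^2 + 6*j*l + 16*j + 2*l^3 - 6*l^2 - 16*l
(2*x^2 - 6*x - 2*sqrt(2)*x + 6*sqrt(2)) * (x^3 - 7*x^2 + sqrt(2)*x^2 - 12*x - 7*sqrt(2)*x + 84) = 2*x^5 - 20*x^4 + 14*x^3 + 24*sqrt(2)*x^2 + 280*x^2 - 588*x - 240*sqrt(2)*x + 504*sqrt(2)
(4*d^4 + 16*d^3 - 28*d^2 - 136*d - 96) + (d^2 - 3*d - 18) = 4*d^4 + 16*d^3 - 27*d^2 - 139*d - 114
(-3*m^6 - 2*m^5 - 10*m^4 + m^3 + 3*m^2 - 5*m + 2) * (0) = 0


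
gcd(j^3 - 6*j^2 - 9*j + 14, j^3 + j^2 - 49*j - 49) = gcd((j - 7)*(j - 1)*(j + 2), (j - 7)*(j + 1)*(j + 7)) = j - 7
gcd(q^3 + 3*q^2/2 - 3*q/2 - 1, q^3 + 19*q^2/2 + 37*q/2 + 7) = q^2 + 5*q/2 + 1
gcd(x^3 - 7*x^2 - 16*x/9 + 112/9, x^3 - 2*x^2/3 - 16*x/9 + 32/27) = x^2 - 16/9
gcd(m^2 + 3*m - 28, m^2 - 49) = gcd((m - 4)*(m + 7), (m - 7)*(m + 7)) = m + 7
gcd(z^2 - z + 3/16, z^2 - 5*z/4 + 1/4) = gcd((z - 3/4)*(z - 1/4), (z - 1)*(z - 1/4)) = z - 1/4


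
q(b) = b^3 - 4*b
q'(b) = 3*b^2 - 4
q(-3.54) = -30.20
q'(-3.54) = 33.59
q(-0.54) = 2.00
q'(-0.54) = -3.13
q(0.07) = -0.28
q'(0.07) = -3.99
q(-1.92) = 0.60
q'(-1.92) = 7.06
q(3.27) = 21.89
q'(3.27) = 28.08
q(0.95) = -2.94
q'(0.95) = -1.29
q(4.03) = 49.33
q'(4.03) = 44.72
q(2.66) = 8.18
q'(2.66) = 17.23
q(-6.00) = -192.00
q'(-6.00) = 104.00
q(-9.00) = -693.00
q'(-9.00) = 239.00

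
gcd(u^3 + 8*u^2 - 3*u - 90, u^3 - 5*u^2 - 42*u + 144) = u^2 + 3*u - 18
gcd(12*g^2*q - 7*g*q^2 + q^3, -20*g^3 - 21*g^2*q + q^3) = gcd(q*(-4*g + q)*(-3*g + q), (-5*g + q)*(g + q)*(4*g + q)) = 1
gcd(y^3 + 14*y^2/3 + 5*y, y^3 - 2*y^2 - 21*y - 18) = y + 3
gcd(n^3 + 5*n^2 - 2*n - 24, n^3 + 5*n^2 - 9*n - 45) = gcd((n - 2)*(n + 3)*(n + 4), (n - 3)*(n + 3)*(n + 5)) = n + 3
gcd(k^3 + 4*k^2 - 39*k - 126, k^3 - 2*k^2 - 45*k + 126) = k^2 + k - 42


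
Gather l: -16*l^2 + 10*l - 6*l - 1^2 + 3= -16*l^2 + 4*l + 2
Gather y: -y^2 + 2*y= -y^2 + 2*y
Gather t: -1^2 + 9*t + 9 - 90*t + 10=18 - 81*t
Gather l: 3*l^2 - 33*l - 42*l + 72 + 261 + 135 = 3*l^2 - 75*l + 468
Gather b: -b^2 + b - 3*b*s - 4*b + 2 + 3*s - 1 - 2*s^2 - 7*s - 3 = -b^2 + b*(-3*s - 3) - 2*s^2 - 4*s - 2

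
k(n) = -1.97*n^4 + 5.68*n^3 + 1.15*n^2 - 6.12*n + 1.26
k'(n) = -7.88*n^3 + 17.04*n^2 + 2.3*n - 6.12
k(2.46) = 5.58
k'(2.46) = -14.65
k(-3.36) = -431.74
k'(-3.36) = 477.44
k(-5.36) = -2433.58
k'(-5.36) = 1684.55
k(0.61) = -1.03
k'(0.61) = -0.17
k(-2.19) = -84.80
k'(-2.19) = 153.34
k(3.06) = -16.68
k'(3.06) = -65.31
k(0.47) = -0.87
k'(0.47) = -2.09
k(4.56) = -315.94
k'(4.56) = -388.48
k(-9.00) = -16916.40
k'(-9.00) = 7097.94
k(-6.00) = -3700.62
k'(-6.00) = 2295.60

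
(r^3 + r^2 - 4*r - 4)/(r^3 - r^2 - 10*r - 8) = (r - 2)/(r - 4)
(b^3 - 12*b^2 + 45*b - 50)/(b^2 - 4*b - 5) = (b^2 - 7*b + 10)/(b + 1)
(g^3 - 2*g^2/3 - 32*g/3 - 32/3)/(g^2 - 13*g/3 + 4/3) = (3*g^2 + 10*g + 8)/(3*g - 1)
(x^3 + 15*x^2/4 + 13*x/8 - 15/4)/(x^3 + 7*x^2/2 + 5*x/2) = (4*x^2 + 5*x - 6)/(4*x*(x + 1))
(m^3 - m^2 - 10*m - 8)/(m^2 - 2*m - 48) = (-m^3 + m^2 + 10*m + 8)/(-m^2 + 2*m + 48)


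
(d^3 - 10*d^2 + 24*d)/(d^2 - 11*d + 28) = d*(d - 6)/(d - 7)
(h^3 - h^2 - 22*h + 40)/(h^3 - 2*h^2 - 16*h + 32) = (h + 5)/(h + 4)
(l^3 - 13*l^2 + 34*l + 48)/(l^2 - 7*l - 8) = l - 6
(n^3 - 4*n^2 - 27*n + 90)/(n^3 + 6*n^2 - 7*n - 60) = (n - 6)/(n + 4)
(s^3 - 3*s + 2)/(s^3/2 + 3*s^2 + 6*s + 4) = 2*(s^2 - 2*s + 1)/(s^2 + 4*s + 4)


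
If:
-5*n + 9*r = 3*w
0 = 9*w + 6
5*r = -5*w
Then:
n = 8/5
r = 2/3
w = -2/3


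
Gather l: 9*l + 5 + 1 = 9*l + 6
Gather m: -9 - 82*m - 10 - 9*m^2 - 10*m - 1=-9*m^2 - 92*m - 20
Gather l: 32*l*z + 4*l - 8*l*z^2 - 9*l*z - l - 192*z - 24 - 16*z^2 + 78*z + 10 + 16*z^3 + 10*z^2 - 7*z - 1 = l*(-8*z^2 + 23*z + 3) + 16*z^3 - 6*z^2 - 121*z - 15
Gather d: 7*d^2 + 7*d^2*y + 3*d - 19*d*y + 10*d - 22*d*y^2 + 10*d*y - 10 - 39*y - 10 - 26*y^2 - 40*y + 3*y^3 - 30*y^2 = d^2*(7*y + 7) + d*(-22*y^2 - 9*y + 13) + 3*y^3 - 56*y^2 - 79*y - 20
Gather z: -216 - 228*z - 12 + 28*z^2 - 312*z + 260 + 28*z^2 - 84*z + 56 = 56*z^2 - 624*z + 88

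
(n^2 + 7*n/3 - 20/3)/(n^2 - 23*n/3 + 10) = (n + 4)/(n - 6)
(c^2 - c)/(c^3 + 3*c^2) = (c - 1)/(c*(c + 3))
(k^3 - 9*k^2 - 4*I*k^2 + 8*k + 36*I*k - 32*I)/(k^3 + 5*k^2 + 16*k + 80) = (k^2 - 9*k + 8)/(k^2 + k*(5 + 4*I) + 20*I)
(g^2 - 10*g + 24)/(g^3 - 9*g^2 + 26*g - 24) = (g - 6)/(g^2 - 5*g + 6)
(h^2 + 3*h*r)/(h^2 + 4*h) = (h + 3*r)/(h + 4)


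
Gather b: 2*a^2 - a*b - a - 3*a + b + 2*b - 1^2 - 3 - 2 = 2*a^2 - 4*a + b*(3 - a) - 6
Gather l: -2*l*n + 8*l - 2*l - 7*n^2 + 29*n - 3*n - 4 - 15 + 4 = l*(6 - 2*n) - 7*n^2 + 26*n - 15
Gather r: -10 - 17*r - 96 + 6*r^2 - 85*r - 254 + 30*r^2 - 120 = 36*r^2 - 102*r - 480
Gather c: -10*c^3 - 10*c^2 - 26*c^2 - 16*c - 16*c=-10*c^3 - 36*c^2 - 32*c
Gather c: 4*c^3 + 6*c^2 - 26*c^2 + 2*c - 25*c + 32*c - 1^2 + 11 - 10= 4*c^3 - 20*c^2 + 9*c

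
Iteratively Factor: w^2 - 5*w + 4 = (w - 4)*(w - 1)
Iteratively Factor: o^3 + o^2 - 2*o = (o + 2)*(o^2 - o) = (o - 1)*(o + 2)*(o)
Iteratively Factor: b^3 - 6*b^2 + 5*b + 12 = (b - 3)*(b^2 - 3*b - 4) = (b - 4)*(b - 3)*(b + 1)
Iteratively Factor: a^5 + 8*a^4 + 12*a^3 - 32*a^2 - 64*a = (a)*(a^4 + 8*a^3 + 12*a^2 - 32*a - 64) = a*(a + 4)*(a^3 + 4*a^2 - 4*a - 16) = a*(a + 4)^2*(a^2 - 4) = a*(a + 2)*(a + 4)^2*(a - 2)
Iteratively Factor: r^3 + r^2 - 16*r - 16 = (r + 4)*(r^2 - 3*r - 4) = (r - 4)*(r + 4)*(r + 1)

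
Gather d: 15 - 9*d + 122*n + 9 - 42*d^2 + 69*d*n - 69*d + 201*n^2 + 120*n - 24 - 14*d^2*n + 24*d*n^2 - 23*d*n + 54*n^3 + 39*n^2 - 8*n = d^2*(-14*n - 42) + d*(24*n^2 + 46*n - 78) + 54*n^3 + 240*n^2 + 234*n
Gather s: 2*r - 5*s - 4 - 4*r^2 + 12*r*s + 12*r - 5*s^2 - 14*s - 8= -4*r^2 + 14*r - 5*s^2 + s*(12*r - 19) - 12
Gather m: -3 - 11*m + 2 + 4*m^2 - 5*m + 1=4*m^2 - 16*m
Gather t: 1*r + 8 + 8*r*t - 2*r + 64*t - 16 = -r + t*(8*r + 64) - 8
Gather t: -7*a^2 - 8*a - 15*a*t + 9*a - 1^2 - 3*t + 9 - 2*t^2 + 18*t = -7*a^2 + a - 2*t^2 + t*(15 - 15*a) + 8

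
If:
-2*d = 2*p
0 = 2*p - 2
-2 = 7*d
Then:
No Solution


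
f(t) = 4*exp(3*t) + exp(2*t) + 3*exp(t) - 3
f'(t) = 12*exp(3*t) + 2*exp(2*t) + 3*exp(t)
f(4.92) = 10305178.30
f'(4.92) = 30895952.16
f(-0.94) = -1.44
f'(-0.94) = 2.19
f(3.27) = 73628.17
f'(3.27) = 220043.35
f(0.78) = 49.83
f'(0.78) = 140.64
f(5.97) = 240189221.88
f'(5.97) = 720412048.92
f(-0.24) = 1.93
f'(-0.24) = 9.44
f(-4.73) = -2.97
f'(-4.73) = 0.03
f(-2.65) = -2.78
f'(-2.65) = 0.23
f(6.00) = 262803838.63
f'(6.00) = 788246349.52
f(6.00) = 262803838.63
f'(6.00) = 788246349.52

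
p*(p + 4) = p^2 + 4*p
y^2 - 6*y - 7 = (y - 7)*(y + 1)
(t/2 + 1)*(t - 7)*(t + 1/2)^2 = t^4/2 - 2*t^3 - 75*t^2/8 - 61*t/8 - 7/4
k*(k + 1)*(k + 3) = k^3 + 4*k^2 + 3*k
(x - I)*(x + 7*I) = x^2 + 6*I*x + 7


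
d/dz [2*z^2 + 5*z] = 4*z + 5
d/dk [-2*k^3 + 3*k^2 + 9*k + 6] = -6*k^2 + 6*k + 9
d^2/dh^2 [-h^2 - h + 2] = -2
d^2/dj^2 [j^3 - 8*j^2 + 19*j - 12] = 6*j - 16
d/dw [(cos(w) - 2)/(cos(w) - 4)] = 2*sin(w)/(cos(w) - 4)^2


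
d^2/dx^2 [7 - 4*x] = 0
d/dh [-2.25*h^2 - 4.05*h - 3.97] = -4.5*h - 4.05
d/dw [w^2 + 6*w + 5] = 2*w + 6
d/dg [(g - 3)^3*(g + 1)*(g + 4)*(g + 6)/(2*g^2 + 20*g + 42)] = (2*g^7 + 28*g^6 + 65*g^5 - 471*g^4 - 1716*g^3 + 1782*g^2 + 9153*g + 405)/(g^4 + 20*g^3 + 142*g^2 + 420*g + 441)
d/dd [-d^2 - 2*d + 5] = -2*d - 2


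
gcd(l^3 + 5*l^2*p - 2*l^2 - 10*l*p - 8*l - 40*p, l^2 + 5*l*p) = l + 5*p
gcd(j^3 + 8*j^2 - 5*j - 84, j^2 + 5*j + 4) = j + 4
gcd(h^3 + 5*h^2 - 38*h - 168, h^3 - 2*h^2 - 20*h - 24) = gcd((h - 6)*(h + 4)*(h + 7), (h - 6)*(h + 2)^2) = h - 6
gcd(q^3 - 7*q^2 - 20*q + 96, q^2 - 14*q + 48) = q - 8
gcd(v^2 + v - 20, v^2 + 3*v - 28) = v - 4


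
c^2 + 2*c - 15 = (c - 3)*(c + 5)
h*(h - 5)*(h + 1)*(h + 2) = h^4 - 2*h^3 - 13*h^2 - 10*h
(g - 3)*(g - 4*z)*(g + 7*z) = g^3 + 3*g^2*z - 3*g^2 - 28*g*z^2 - 9*g*z + 84*z^2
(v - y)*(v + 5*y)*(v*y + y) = v^3*y + 4*v^2*y^2 + v^2*y - 5*v*y^3 + 4*v*y^2 - 5*y^3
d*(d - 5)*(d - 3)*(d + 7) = d^4 - d^3 - 41*d^2 + 105*d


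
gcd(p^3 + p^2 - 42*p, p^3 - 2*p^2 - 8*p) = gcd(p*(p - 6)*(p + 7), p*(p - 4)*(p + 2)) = p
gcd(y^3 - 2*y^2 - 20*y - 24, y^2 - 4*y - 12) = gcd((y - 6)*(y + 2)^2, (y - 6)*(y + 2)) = y^2 - 4*y - 12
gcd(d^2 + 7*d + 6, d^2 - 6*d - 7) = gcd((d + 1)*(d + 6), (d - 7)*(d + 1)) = d + 1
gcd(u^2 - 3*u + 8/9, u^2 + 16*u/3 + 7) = 1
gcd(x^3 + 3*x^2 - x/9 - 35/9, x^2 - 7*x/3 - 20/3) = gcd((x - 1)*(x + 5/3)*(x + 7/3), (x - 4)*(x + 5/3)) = x + 5/3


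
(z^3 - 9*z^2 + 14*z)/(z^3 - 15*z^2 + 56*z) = (z - 2)/(z - 8)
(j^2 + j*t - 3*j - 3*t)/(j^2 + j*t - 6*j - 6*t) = (j - 3)/(j - 6)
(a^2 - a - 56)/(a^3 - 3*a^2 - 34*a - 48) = (a + 7)/(a^2 + 5*a + 6)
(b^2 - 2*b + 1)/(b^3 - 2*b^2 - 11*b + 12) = (b - 1)/(b^2 - b - 12)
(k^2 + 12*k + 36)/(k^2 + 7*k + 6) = (k + 6)/(k + 1)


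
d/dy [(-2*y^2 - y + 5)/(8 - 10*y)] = (10*y^2 - 16*y + 21)/(2*(25*y^2 - 40*y + 16))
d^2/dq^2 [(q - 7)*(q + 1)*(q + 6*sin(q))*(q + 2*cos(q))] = -6*q^3*sin(q) - 2*q^3*cos(q) + 24*q^2*sin(q) - 24*q^2*sin(2*q) + 48*q^2*cos(q) + 12*q^2 + 126*q*sin(q) + 144*q*sin(2*q) - 118*q*cos(q) + 48*q*cos(2*q) - 36*q - 44*sin(q) + 180*sin(2*q) - 108*cos(q) - 144*cos(2*q) - 14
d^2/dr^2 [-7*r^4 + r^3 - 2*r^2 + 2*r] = -84*r^2 + 6*r - 4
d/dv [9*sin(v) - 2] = 9*cos(v)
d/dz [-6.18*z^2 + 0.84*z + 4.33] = 0.84 - 12.36*z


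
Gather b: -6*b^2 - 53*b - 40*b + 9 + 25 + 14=-6*b^2 - 93*b + 48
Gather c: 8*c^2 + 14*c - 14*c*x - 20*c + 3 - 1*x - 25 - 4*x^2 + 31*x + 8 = 8*c^2 + c*(-14*x - 6) - 4*x^2 + 30*x - 14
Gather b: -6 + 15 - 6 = 3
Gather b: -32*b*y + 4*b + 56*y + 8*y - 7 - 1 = b*(4 - 32*y) + 64*y - 8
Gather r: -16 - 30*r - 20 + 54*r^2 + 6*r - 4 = 54*r^2 - 24*r - 40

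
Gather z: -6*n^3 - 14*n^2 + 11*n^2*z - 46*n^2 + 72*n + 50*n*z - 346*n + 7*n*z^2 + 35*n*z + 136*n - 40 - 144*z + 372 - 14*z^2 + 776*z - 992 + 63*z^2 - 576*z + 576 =-6*n^3 - 60*n^2 - 138*n + z^2*(7*n + 49) + z*(11*n^2 + 85*n + 56) - 84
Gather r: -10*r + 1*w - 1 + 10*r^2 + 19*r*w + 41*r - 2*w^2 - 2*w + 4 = 10*r^2 + r*(19*w + 31) - 2*w^2 - w + 3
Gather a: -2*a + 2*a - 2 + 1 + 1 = 0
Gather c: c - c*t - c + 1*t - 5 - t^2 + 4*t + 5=-c*t - t^2 + 5*t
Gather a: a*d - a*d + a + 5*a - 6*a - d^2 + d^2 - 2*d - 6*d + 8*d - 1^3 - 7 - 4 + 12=0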